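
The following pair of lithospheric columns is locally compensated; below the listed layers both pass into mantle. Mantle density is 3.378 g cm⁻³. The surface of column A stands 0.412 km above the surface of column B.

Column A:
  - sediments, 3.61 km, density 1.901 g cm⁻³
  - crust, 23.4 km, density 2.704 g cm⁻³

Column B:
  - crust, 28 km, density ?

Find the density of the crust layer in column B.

Take the compensation level at the base of the deeper column (depth z_c below the surface of column A) and equate Σ ρ_i t_i down to z_c; mantle fills any gap and the z_c terms cancel.
Column A: 3.61×1.901 + 23.4×2.704 + (z_c − 27.01)×3.378
Column B: 0.412×0 + 28×ρ + (z_c − 0.412 − 28)×3.378
The z_c×3.378 term appears on both sides and cancels. Collect the known terms of each column as K = Σ(ρt)_known − 3.378 × (depth of known layers): K_A = 70.13621 − 3.378×27.01 = −21.10357; K_B = 0 − 3.378×(0.412 + 28) = −95.975736.
Balance: K_A = K_B + 28×ρ, so ρ = (K_A − K_B)/28 = 74.8722/28 = 2.67 g cm⁻³.

2.67 g cm⁻³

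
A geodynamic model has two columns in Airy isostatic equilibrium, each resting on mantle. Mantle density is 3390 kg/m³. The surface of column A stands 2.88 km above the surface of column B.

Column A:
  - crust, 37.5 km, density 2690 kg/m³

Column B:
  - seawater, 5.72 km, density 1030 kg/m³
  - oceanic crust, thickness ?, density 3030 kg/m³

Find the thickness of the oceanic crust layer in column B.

8.3 km

Take the compensation level at the base of the deeper column (depth z_c below the surface of column A) and equate Σ ρ_i t_i down to z_c; mantle fills any gap and the z_c terms cancel.
Column A: 37.5×2690 + (z_c − 37.5)×3390
Column B: 2.88×0 + 5.72×1030 + x×3030 + (z_c − 2.88 − 5.72 − x)×3390
The z_c×3390 term appears on both sides and cancels. Collect the known terms of each column as K = Σ(ρt)_known − 3390 × (depth of known layers): K_A = 100875 − 3390×37.5 = −26250; K_B = 5891.6 − 3390×(2.88 + 5.72) = −23262.4.
Balance: K_A = K_B − x×(3390 − 3030), so x = (K_B − K_A)/(3390 − 3030) = 2987.6/360 = 8.3 km.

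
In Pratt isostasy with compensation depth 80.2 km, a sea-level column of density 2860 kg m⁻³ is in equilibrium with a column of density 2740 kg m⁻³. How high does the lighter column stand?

ρ_ref D = ρ (D + h) → h = D (ρ_ref − ρ)/ρ.
h = 80.2 km × (2860 − 2740)/2740 = 3.51 km.

3.51 km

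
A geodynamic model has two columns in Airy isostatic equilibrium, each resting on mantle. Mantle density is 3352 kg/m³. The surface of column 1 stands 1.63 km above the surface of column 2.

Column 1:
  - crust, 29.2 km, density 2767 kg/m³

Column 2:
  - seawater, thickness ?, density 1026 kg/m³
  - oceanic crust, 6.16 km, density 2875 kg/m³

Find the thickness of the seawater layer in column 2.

3.73 km

Take the compensation level at the base of the deeper column (depth z_c below the surface of column 1) and equate Σ ρ_i t_i down to z_c; mantle fills any gap and the z_c terms cancel.
Column 1: 29.2×2767 + (z_c − 29.2)×3352
Column 2: 1.63×0 + x×1026 + 6.16×2875 + (z_c − 1.63 − 6.16 − x)×3352
The z_c×3352 term appears on both sides and cancels. Collect the known terms of each column as K = Σ(ρt)_known − 3352 × (depth of known layers): K_1 = 80796.4 − 3352×29.2 = −17082; K_2 = 17710 − 3352×(1.63 + 6.16) = −8402.08.
Balance: K_1 = K_2 − x×(3352 − 1026), so x = (K_2 − K_1)/(3352 − 1026) = 8679.92/2326 = 3.73 km.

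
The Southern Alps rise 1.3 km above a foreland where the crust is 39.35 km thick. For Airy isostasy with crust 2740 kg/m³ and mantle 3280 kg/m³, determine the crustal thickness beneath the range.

Root depth r = h ρ_c / (ρ_m − ρ_c) = 1.3 km × 2740 / 540 = 6.596 km.
Total thickness = T + h + r = 39.35 km + 1.3 km + 6.596 km = 47.2 km.

47.2 km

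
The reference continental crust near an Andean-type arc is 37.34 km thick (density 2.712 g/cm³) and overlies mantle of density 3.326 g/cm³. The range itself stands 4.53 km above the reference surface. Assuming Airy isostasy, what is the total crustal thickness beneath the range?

Root depth r = h ρ_c / (ρ_m − ρ_c) = 4.53 km × 2.712 / 0.614 = 20.01 km.
Total thickness = T + h + r = 37.34 km + 4.53 km + 20.01 km = 61.9 km.

61.9 km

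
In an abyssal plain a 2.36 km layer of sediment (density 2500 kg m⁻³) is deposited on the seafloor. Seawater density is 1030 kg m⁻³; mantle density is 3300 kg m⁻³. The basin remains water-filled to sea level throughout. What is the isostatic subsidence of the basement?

1.53 km

Submarine loading: the sediment displaces seawater, and the subsidence is in turn flooded, so s (ρ_m − ρ_w) = t (ρ_sed − ρ_w).
s = 2.36 km × (2500 − 1030) / (3300 − 1030) = 1.53 km.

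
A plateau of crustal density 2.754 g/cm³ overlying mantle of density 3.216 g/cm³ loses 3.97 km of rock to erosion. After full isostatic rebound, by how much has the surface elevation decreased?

0.57 km

Rebound u = e ρ_c/ρ_m = 3.97 km × 2.754/3.216 = 3.4 km.
Net surface drop = e − u = 3.97 km − 3.4 km = e (ρ_m − ρ_c)/ρ_m = 0.57 km.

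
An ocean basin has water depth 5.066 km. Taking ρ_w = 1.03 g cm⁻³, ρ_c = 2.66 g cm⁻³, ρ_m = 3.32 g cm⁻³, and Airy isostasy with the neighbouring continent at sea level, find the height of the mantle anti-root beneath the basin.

For local isostatic compensation: replacing crust with seawater at the top is compensated by replacing crust with mantle at the base: d (ρ_c − ρ_w) = a (ρ_m − ρ_c).
a = d (ρ_c − ρ_w)/(ρ_m − ρ_c) = 5.066 km × 1.63/0.66 = 12.5 km.

12.5 km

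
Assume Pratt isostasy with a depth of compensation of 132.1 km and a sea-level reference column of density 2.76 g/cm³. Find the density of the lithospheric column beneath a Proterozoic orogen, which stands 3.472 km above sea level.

Pratt balance: ρ_ref D = ρ (D + h).
ρ = ρ_ref D/(D + h) = 2.76 × 132.1 km/(132.1 km + 3.472 km) = 2.69 g/cm³.

2.69 g/cm³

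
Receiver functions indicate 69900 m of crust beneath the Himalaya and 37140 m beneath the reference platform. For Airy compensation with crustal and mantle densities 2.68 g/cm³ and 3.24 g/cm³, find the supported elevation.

5660 m

Excess crust Δ = 69900 m − 37140 m = 32760 m, split between elevation h and root r with h + r = Δ.
Airy balance ρ_c h = (ρ_m − ρ_c) r gives r = h ρ_c/(ρ_m − ρ_c), so h (1 + ρ_c/(ρ_m − ρ_c)) = Δ, i.e. h = Δ (ρ_m − ρ_c)/ρ_m.
h = 32760 m × 0.56/3.24 = 5660 m.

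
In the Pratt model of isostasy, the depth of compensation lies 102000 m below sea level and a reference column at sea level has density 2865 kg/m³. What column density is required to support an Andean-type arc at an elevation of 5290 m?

2720 kg/m³

Pratt balance: ρ_ref D = ρ (D + h).
ρ = ρ_ref D/(D + h) = 2865 × 102000 m/(102000 m + 5290 m) = 2720 kg/m³.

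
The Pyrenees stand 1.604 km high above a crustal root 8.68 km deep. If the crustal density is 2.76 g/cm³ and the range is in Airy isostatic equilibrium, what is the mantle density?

Airy balance: ρ_c h = (ρ_m − ρ_c) r → ρ_m = ρ_c (1 + h/r).
ρ_m = 2.76 × (1 + 1.604 km/8.68 km) = 3.27 g/cm³.

3.27 g/cm³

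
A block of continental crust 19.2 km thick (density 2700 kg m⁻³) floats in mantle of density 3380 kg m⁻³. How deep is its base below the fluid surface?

Draft d = t ρ_obj/ρ_fluid = 19.2 km × 2700/3380 = 15.3 km.

15.3 km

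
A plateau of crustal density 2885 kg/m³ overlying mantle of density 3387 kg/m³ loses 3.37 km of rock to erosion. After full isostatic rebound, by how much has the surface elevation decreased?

Rebound u = e ρ_c/ρ_m = 3.37 km × 2885/3387 = 2.871 km.
Net surface drop = e − u = 3.37 km − 2.871 km = e (ρ_m − ρ_c)/ρ_m = 0.499 km.

0.499 km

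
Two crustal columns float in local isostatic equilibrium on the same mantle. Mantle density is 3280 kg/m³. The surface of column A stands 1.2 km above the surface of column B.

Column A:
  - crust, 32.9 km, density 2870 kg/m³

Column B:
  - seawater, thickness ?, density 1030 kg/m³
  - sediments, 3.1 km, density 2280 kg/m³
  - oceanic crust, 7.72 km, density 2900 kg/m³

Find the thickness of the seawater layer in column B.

1.56 km

Take the compensation level at the base of the deeper column (depth z_c below the surface of column A) and equate Σ ρ_i t_i down to z_c; mantle fills any gap and the z_c terms cancel.
Column A: 32.9×2870 + (z_c − 32.9)×3280
Column B: 1.2×0 + x×1030 + 3.1×2280 + 7.72×2900 + (z_c − 1.2 − 10.82 − x)×3280
The z_c×3280 term appears on both sides and cancels. Collect the known terms of each column as K = Σ(ρt)_known − 3280 × (depth of known layers): K_A = 94423 − 3280×32.9 = −13489; K_B = 29456 − 3280×(1.2 + 10.82) = −9969.6.
Balance: K_A = K_B − x×(3280 − 1030), so x = (K_B − K_A)/(3280 − 1030) = 3519.4/2250 = 1.56 km.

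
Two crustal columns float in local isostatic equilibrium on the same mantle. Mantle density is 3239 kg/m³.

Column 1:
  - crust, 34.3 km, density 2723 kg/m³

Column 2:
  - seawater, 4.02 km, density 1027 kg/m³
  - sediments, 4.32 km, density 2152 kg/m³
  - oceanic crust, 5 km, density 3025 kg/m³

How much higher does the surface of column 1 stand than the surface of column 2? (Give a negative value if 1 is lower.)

0.939 km

For any compensation level in the mantle, the mantle terms cancel and isostasy reduces to e = (Σt_1 − Σt_2) − (Σ(ρt)_1 − Σ(ρt)_2) / ρ_m.
Σt_1 = 34.3 km; Σt_2 = 13.34 km; Σ(ρt)_1 = 93398.9; Σ(ρt)_2 = 28550.18 (in km·kg/m³).
e = (34.3 − 13.34) − (93398.9 − 28550.18) / 3239 = 0.939 km.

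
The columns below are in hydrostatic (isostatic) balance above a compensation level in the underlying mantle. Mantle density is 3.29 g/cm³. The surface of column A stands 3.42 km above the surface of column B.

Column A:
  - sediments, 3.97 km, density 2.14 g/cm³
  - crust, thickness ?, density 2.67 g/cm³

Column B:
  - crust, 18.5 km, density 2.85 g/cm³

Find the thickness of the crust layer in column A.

23.9 km

Take the compensation level at the base of the deeper column (depth z_c below the surface of column A) and equate Σ ρ_i t_i down to z_c; mantle fills any gap and the z_c terms cancel.
Column A: 3.97×2.14 + x×2.67 + (z_c − 3.97 − x)×3.29
Column B: 3.42×0 + 18.5×2.85 + (z_c − 3.42 − 18.5)×3.29
The z_c×3.29 term appears on both sides and cancels. Collect the known terms of each column as K = Σ(ρt)_known − 3.29 × (depth of known layers): K_A = 8.4958 − 3.29×3.97 = −4.5655; K_B = 52.725 − 3.29×(3.42 + 18.5) = −19.3918.
Balance: K_A − x×(3.29 − 2.67) = K_B, so x = (K_A − K_B)/(3.29 − 2.67) = 14.8263/0.62 = 23.9 km.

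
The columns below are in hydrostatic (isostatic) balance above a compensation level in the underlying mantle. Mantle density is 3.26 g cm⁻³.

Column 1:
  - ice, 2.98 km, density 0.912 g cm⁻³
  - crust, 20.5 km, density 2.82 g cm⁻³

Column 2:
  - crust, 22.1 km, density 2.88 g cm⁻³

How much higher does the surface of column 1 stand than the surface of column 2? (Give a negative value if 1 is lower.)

For any compensation level in the mantle, the mantle terms cancel and isostasy reduces to e = (Σt_1 − Σt_2) − (Σ(ρt)_1 − Σ(ρt)_2) / ρ_m.
Σt_1 = 23.48 km; Σt_2 = 22.1 km; Σ(ρt)_1 = 60.52776; Σ(ρt)_2 = 63.648 (in km·g cm⁻³).
e = (23.48 − 22.1) − (60.52776 − 63.648) / 3.26 = 2.34 km.

2.34 km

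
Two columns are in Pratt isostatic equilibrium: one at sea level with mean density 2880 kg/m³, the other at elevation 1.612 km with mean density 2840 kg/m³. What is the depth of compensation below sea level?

114 km

ρ_ref D = ρ (D + h) → D (ρ_ref − ρ) = ρ h.
D = ρ h/(ρ_ref − ρ) = 2840 × 1.612 km/(2880 − 2840) = 114 km.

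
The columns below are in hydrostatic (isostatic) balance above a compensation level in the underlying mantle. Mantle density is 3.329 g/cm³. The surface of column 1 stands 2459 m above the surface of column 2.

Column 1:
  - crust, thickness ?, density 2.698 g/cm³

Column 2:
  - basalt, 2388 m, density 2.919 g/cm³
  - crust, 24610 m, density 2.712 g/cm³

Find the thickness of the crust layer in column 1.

Take the compensation level at the base of the deeper column (depth z_c below the surface of column 1) and equate Σ ρ_i t_i down to z_c; mantle fills any gap and the z_c terms cancel.
Column 1: x×2.698 + (z_c − 0 − x)×3.329
Column 2: 2459×0 + 2388×2.919 + 24610×2.712 + (z_c − 2459 − 26998)×3.329
The z_c×3.329 term appears on both sides and cancels. Collect the known terms of each column as K = Σ(ρt)_known − 3.329 × (depth of known layers): K_1 = 0 − 3.329×0 = 0; K_2 = 73712.892 − 3.329×(2459 + 26998) = −24349.461.
Balance: K_1 − x×(3.329 − 2.698) = K_2, so x = (K_1 − K_2)/(3.329 − 2.698) = 24349.5/0.631 = 38600 m.

38600 m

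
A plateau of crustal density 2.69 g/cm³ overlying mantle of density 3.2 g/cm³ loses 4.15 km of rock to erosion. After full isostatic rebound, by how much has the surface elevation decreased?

0.661 km

Rebound u = e ρ_c/ρ_m = 4.15 km × 2.69/3.2 = 3.489 km.
Net surface drop = e − u = 4.15 km − 3.489 km = e (ρ_m − ρ_c)/ρ_m = 0.661 km.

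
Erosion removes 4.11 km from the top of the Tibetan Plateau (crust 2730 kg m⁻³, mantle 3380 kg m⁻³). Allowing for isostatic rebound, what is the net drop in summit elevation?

0.79 km

Rebound u = e ρ_c/ρ_m = 4.11 km × 2730/3380 = 3.32 km.
Net surface drop = e − u = 4.11 km − 3.32 km = e (ρ_m − ρ_c)/ρ_m = 0.79 km.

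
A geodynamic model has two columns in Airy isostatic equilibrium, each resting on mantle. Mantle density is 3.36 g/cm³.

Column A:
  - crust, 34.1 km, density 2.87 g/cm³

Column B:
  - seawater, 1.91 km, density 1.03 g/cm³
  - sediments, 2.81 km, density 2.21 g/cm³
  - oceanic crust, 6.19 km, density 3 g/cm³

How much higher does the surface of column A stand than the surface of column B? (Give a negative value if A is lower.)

2.02 km

For any compensation level in the mantle, the mantle terms cancel and isostasy reduces to e = (Σt_A − Σt_B) − (Σ(ρt)_A − Σ(ρt)_B) / ρ_m.
Σt_A = 34.1 km; Σt_B = 10.91 km; Σ(ρt)_A = 97.867; Σ(ρt)_B = 26.7474 (in km·g/cm³).
e = (34.1 − 10.91) − (97.867 − 26.7474) / 3.36 = 2.02 km.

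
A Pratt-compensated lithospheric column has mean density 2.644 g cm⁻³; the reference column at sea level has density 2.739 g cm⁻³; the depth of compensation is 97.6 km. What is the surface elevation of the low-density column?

3.51 km

ρ_ref D = ρ (D + h) → h = D (ρ_ref − ρ)/ρ.
h = 97.6 km × (2.739 − 2.644)/2.644 = 3.51 km.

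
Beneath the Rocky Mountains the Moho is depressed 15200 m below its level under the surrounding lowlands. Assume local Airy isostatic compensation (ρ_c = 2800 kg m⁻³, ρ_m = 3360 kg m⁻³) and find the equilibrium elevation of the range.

3040 m

By Archimedes' principle applied to the lithosphere: ρ_c h = (ρ_m − ρ_c) r.
h = r (ρ_m − ρ_c) / ρ_c = 15200 m × (3360 − 2800) / 2800 = 3040 m.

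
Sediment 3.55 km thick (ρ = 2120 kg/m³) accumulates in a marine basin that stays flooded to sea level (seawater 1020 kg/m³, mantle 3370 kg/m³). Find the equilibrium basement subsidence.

Submarine loading: the sediment displaces seawater, and the subsidence is in turn flooded, so s (ρ_m − ρ_w) = t (ρ_sed − ρ_w).
s = 3.55 km × (2120 − 1020) / (3370 − 1020) = 1.66 km.

1.66 km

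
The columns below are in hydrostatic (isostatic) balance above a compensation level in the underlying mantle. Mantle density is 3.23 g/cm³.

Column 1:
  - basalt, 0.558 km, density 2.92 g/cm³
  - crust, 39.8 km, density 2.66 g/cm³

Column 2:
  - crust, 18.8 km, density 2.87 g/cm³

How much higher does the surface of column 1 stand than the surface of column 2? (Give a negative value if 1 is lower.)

For any compensation level in the mantle, the mantle terms cancel and isostasy reduces to e = (Σt_1 − Σt_2) − (Σ(ρt)_1 − Σ(ρt)_2) / ρ_m.
Σt_1 = 40.358 km; Σt_2 = 18.8 km; Σ(ρt)_1 = 107.49736; Σ(ρt)_2 = 53.956 (in km·g/cm³).
e = (40.358 − 18.8) − (107.49736 − 53.956) / 3.23 = 4.98 km.

4.98 km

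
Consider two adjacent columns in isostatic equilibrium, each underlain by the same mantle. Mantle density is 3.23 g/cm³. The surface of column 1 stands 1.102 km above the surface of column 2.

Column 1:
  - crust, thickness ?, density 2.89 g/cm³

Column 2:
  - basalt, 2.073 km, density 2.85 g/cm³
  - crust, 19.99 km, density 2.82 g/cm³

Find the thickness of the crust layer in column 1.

36.9 km

Take the compensation level at the base of the deeper column (depth z_c below the surface of column 1) and equate Σ ρ_i t_i down to z_c; mantle fills any gap and the z_c terms cancel.
Column 1: x×2.89 + (z_c − 0 − x)×3.23
Column 2: 1.102×0 + 2.073×2.85 + 19.99×2.82 + (z_c − 1.102 − 22.063)×3.23
The z_c×3.23 term appears on both sides and cancels. Collect the known terms of each column as K = Σ(ρt)_known − 3.23 × (depth of known layers): K_1 = 0 − 3.23×0 = 0; K_2 = 62.27985 − 3.23×(1.102 + 22.063) = −12.5431.
Balance: K_1 − x×(3.23 − 2.89) = K_2, so x = (K_1 − K_2)/(3.23 − 2.89) = 12.5431/0.34 = 36.9 km.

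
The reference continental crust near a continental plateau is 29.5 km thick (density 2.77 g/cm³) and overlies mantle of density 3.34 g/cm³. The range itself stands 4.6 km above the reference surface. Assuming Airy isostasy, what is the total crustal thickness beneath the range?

56.5 km

Root depth r = h ρ_c / (ρ_m − ρ_c) = 4.6 km × 2.77 / 0.57 = 22.35 km.
Total thickness = T + h + r = 29.5 km + 4.6 km + 22.35 km = 56.5 km.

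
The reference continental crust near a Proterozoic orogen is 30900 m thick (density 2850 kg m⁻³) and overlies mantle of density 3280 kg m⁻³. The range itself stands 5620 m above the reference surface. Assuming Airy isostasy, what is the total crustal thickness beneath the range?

73800 m

Root depth r = h ρ_c / (ρ_m − ρ_c) = 5620 m × 2850 / 430 = 37250 m.
Total thickness = T + h + r = 30900 m + 5620 m + 37250 m = 73800 m.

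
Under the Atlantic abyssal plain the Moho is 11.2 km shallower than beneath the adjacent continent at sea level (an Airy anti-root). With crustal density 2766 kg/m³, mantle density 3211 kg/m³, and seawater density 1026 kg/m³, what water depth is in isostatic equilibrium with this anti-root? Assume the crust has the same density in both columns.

2.86 km

Replacing a thickness d of crust by seawater at the top must be balanced by replacing crust with mantle at the base: d (ρ_c − ρ_w) = a (ρ_m − ρ_c).
d = a (ρ_m − ρ_c)/(ρ_c − ρ_w) = 11.2 km × 445/1740 = 2.86 km.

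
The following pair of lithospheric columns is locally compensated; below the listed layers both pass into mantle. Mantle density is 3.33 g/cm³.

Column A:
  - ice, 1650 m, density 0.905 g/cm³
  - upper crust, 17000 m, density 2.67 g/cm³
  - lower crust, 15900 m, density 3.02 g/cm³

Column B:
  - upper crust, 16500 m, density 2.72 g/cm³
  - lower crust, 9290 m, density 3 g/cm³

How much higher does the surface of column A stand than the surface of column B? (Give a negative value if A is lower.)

2110 m

For any compensation level in the mantle, the mantle terms cancel and isostasy reduces to e = (Σt_A − Σt_B) − (Σ(ρt)_A − Σ(ρt)_B) / ρ_m.
Σt_A = 34550 m; Σt_B = 25790 m; Σ(ρt)_A = 94901.25; Σ(ρt)_B = 72750 (in m·g/cm³).
e = (34550 − 25790) − (94901.25 − 72750) / 3.33 = 2110 m.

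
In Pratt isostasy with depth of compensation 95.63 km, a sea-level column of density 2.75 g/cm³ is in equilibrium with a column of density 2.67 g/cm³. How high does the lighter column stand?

ρ_ref D = ρ (D + h) → h = D (ρ_ref − ρ)/ρ.
h = 95.63 km × (2.75 − 2.67)/2.67 = 2.87 km.

2.87 km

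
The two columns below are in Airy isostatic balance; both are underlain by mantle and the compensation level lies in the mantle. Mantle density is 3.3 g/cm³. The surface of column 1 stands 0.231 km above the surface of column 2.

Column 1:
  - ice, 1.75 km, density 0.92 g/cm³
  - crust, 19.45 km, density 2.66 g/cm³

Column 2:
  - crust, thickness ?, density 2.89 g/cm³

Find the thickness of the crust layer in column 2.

38.7 km

Take the compensation level at the base of the deeper column (depth z_c below the surface of column 1) and equate Σ ρ_i t_i down to z_c; mantle fills any gap and the z_c terms cancel.
Column 1: 1.75×0.92 + 19.45×2.66 + (z_c − 21.2)×3.3
Column 2: 0.231×0 + x×2.89 + (z_c − 0.231 − 0 − x)×3.3
The z_c×3.3 term appears on both sides and cancels. Collect the known terms of each column as K = Σ(ρt)_known − 3.3 × (depth of known layers): K_1 = 53.347 − 3.3×21.2 = −16.613; K_2 = 0 − 3.3×(0.231 + 0) = −0.7623.
Balance: K_1 = K_2 − x×(3.3 − 2.89), so x = (K_2 − K_1)/(3.3 − 2.89) = 15.8507/0.41 = 38.7 km.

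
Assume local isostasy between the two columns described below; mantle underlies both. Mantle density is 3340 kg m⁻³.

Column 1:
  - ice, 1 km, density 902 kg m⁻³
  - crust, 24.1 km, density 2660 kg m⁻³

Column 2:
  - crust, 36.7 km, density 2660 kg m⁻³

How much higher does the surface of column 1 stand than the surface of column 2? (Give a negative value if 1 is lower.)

−1.84 km

For any compensation level in the mantle, the mantle terms cancel and isostasy reduces to e = (Σt_1 − Σt_2) − (Σ(ρt)_1 − Σ(ρt)_2) / ρ_m.
Σt_1 = 25.1 km; Σt_2 = 36.7 km; Σ(ρt)_1 = 65008; Σ(ρt)_2 = 97622 (in km·kg m⁻³).
e = (25.1 − 36.7) − (65008 − 97622) / 3340 = −1.84 km.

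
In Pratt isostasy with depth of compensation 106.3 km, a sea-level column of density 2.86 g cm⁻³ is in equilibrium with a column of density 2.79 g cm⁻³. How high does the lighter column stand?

2.67 km

ρ_ref D = ρ (D + h) → h = D (ρ_ref − ρ)/ρ.
h = 106.3 km × (2.86 − 2.79)/2.79 = 2.67 km.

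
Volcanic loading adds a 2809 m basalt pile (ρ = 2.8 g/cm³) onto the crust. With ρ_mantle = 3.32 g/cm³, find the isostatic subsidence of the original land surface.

2370 m

Subaerial loading: s = t ρ_load / ρ_m.
s = 2809 m × 2.8/3.32 = 2370 m.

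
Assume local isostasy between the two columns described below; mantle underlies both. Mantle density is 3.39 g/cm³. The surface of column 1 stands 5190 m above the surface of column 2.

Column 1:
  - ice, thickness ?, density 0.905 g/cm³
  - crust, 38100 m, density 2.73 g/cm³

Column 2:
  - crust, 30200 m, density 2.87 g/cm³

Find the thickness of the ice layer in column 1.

3280 m

Take the compensation level at the base of the deeper column (depth z_c below the surface of column 1) and equate Σ ρ_i t_i down to z_c; mantle fills any gap and the z_c terms cancel.
Column 1: x×0.905 + 38100×2.73 + (z_c − 38100 − x)×3.39
Column 2: 5190×0 + 30200×2.87 + (z_c − 5190 − 30200)×3.39
The z_c×3.39 term appears on both sides and cancels. Collect the known terms of each column as K = Σ(ρt)_known − 3.39 × (depth of known layers): K_1 = 104013 − 3.39×38100 = −25146; K_2 = 86674 − 3.39×(5190 + 30200) = −33298.1.
Balance: K_1 − x×(3.39 − 0.905) = K_2, so x = (K_1 − K_2)/(3.39 − 0.905) = 8152.1/2.485 = 3280 m.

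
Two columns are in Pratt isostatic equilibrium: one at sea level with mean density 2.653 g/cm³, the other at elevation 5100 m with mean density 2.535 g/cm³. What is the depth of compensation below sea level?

110000 m

ρ_ref D = ρ (D + h) → D (ρ_ref − ρ) = ρ h.
D = ρ h/(ρ_ref − ρ) = 2.535 × 5100 m/(2.653 − 2.535) = 110000 m.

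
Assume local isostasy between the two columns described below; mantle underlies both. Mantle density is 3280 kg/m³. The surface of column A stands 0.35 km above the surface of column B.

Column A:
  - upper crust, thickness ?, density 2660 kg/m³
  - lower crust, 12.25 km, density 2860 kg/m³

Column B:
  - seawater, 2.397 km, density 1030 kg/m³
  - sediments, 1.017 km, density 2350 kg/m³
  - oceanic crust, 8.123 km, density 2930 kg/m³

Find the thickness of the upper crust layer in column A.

Take the compensation level at the base of the deeper column (depth z_c below the surface of column A) and equate Σ ρ_i t_i down to z_c; mantle fills any gap and the z_c terms cancel.
Column A: x×2660 + 12.25×2860 + (z_c − 12.25 − x)×3280
Column B: 0.35×0 + 2.397×1030 + 1.017×2350 + 8.123×2930 + (z_c − 0.35 − 11.537)×3280
The z_c×3280 term appears on both sides and cancels. Collect the known terms of each column as K = Σ(ρt)_known − 3280 × (depth of known layers): K_A = 35035 − 3280×12.25 = −5145; K_B = 28659.25 − 3280×(0.35 + 11.537) = −10330.11.
Balance: K_A − x×(3280 − 2660) = K_B, so x = (K_A − K_B)/(3280 − 2660) = 5185.11/620 = 8.36 km.

8.36 km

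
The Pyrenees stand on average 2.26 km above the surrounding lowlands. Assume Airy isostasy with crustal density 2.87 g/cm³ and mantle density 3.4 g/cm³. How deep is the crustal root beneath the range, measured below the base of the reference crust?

Equating mass per unit area of the two columns: the weight of the topography is balanced by the buoyancy of the root, ρ_c h = (ρ_m − ρ_c) r.
r = h · ρ_c / (ρ_m − ρ_c) = 2.26 km × 2.87 / (3.4 − 2.87) = 12.2 km.

12.2 km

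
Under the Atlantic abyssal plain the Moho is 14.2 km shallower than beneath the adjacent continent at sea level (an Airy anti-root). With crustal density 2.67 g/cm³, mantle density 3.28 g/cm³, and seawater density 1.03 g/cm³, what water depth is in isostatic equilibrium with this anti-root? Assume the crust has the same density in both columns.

5.28 km

Replacing a thickness d of crust by seawater at the top must be balanced by replacing crust with mantle at the base: d (ρ_c − ρ_w) = a (ρ_m − ρ_c).
d = a (ρ_m − ρ_c)/(ρ_c − ρ_w) = 14.2 km × 0.61/1.64 = 5.28 km.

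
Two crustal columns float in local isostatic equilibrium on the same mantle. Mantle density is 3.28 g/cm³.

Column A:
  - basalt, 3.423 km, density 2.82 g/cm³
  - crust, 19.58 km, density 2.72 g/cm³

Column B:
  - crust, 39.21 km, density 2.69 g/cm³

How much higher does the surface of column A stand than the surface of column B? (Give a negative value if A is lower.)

For any compensation level in the mantle, the mantle terms cancel and isostasy reduces to e = (Σt_A − Σt_B) − (Σ(ρt)_A − Σ(ρt)_B) / ρ_m.
Σt_A = 23.003 km; Σt_B = 39.21 km; Σ(ρt)_A = 62.91046; Σ(ρt)_B = 105.4749 (in km·g/cm³).
e = (23.003 − 39.21) − (62.91046 − 105.4749) / 3.28 = −3.23 km.

−3.23 km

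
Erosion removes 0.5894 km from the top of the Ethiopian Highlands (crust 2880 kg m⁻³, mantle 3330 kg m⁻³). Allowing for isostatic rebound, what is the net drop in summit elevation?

Rebound u = e ρ_c/ρ_m = 0.5894 km × 2880/3330 = 0.5098 km.
Net surface drop = e − u = 0.5894 km − 0.5098 km = e (ρ_m − ρ_c)/ρ_m = 0.0796 km.

0.0796 km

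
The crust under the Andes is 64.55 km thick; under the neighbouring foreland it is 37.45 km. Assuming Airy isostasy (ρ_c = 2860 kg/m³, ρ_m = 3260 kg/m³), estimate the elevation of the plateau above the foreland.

Excess crust Δ = 64.55 km − 37.45 km = 27.1 km, split between elevation h and root r with h + r = Δ.
Airy balance ρ_c h = (ρ_m − ρ_c) r gives r = h ρ_c/(ρ_m − ρ_c), so h (1 + ρ_c/(ρ_m − ρ_c)) = Δ, i.e. h = Δ (ρ_m − ρ_c)/ρ_m.
h = 27.1 km × 400/3260 = 3.33 km.

3.33 km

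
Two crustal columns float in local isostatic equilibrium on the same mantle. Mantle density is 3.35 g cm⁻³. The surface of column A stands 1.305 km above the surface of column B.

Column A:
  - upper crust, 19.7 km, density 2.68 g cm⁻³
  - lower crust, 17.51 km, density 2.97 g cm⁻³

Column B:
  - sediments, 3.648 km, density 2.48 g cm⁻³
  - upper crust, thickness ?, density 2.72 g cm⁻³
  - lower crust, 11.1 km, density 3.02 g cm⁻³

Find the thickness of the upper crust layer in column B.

Take the compensation level at the base of the deeper column (depth z_c below the surface of column A) and equate Σ ρ_i t_i down to z_c; mantle fills any gap and the z_c terms cancel.
Column A: 19.7×2.68 + 17.51×2.97 + (z_c − 37.21)×3.35
Column B: 1.305×0 + 3.648×2.48 + x×2.72 + 11.1×3.02 + (z_c − 1.305 − 14.748 − x)×3.35
The z_c×3.35 term appears on both sides and cancels. Collect the known terms of each column as K = Σ(ρt)_known − 3.35 × (depth of known layers): K_A = 104.8007 − 3.35×37.21 = −19.8528; K_B = 42.56904 − 3.35×(1.305 + 14.748) = −11.20851.
Balance: K_A = K_B − x×(3.35 − 2.72), so x = (K_B − K_A)/(3.35 − 2.72) = 8.64429/0.63 = 13.7 km.

13.7 km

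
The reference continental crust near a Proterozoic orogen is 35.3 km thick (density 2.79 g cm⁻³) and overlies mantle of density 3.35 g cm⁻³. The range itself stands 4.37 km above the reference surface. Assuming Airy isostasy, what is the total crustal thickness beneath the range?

Root depth r = h ρ_c / (ρ_m − ρ_c) = 4.37 km × 2.79 / 0.56 = 21.77 km.
Total thickness = T + h + r = 35.3 km + 4.37 km + 21.77 km = 61.4 km.

61.4 km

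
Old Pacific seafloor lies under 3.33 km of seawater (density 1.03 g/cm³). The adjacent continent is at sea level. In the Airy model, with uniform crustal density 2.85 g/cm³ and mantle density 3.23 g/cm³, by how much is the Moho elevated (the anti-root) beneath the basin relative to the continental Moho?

15.9 km

Balancing pressure at the compensation depth: replacing crust with seawater at the top is compensated by replacing crust with mantle at the base: d (ρ_c − ρ_w) = a (ρ_m − ρ_c).
a = d (ρ_c − ρ_w)/(ρ_m − ρ_c) = 3.33 km × 1.82/0.38 = 15.9 km.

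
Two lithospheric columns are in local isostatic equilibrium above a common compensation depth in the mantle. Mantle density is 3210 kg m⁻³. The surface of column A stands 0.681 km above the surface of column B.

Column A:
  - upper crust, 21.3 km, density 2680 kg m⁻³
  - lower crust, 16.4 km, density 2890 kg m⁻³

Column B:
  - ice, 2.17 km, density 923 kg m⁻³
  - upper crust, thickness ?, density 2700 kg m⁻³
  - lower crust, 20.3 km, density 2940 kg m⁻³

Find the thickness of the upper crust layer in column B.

Take the compensation level at the base of the deeper column (depth z_c below the surface of column A) and equate Σ ρ_i t_i down to z_c; mantle fills any gap and the z_c terms cancel.
Column A: 21.3×2680 + 16.4×2890 + (z_c − 37.7)×3210
Column B: 0.681×0 + 2.17×923 + x×2700 + 20.3×2940 + (z_c − 0.681 − 22.47 − x)×3210
The z_c×3210 term appears on both sides and cancels. Collect the known terms of each column as K = Σ(ρt)_known − 3210 × (depth of known layers): K_A = 104480 − 3210×37.7 = −16537; K_B = 61684.91 − 3210×(0.681 + 22.47) = −12629.8.
Balance: K_A = K_B − x×(3210 − 2700), so x = (K_B − K_A)/(3210 − 2700) = 3907.2/510 = 7.66 km.

7.66 km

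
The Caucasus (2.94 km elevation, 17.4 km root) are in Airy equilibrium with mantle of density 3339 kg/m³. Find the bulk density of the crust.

2860 kg/m³

ρ_c h = (ρ_m − ρ_c) r → ρ_c (h + r) = ρ_m r → ρ_c = ρ_m r / (h + r).
ρ_c = 3339 × 17.4 km / (2.94 km + 17.4 km) = 2860 kg/m³.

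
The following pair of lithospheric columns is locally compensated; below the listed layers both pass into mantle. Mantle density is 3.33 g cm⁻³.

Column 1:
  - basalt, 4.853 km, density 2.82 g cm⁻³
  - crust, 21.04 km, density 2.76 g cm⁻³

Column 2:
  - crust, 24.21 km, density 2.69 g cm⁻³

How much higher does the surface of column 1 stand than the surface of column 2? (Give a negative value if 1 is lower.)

For any compensation level in the mantle, the mantle terms cancel and isostasy reduces to e = (Σt_1 − Σt_2) − (Σ(ρt)_1 − Σ(ρt)_2) / ρ_m.
Σt_1 = 25.893 km; Σt_2 = 24.21 km; Σ(ρt)_1 = 71.75586; Σ(ρt)_2 = 65.1249 (in km·g cm⁻³).
e = (25.893 − 24.21) − (71.75586 − 65.1249) / 3.33 = −0.308 km.

−0.308 km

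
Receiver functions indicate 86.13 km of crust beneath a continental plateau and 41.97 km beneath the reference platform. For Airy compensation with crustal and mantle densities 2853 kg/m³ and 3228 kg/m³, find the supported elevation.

5.13 km

Excess crust Δ = 86.13 km − 41.97 km = 44.16 km, split between elevation h and root r with h + r = Δ.
Airy balance ρ_c h = (ρ_m − ρ_c) r gives r = h ρ_c/(ρ_m − ρ_c), so h (1 + ρ_c/(ρ_m − ρ_c)) = Δ, i.e. h = Δ (ρ_m − ρ_c)/ρ_m.
h = 44.16 km × 375/3228 = 5.13 km.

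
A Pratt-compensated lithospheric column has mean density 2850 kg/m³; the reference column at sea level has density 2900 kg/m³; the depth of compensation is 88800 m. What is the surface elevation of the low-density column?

ρ_ref D = ρ (D + h) → h = D (ρ_ref − ρ)/ρ.
h = 88800 m × (2900 − 2850)/2850 = 1560 m.

1560 m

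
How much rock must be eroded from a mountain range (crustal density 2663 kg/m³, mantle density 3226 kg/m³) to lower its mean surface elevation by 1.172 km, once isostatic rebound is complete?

6.72 km

Net drop Δ = e − u = e − e ρ_c/ρ_m = e (ρ_m − ρ_c)/ρ_m.
e = Δ ρ_m/(ρ_m − ρ_c) = 1.172 km × 3226/563 = 6.72 km.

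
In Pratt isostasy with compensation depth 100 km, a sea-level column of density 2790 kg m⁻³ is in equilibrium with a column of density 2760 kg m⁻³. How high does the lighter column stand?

1.09 km

ρ_ref D = ρ (D + h) → h = D (ρ_ref − ρ)/ρ.
h = 100 km × (2790 − 2760)/2760 = 1.09 km.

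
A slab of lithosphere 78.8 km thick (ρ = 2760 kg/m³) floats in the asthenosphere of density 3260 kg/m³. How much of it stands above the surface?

12.1 km

Floating equilibrium: submerged depth d = t ρ_obj/ρ_fluid = 78.8 km × 2760/3260 = 66.71 km.
Freeboard = t − d = 78.8 km − 66.71 km = 12.1 km.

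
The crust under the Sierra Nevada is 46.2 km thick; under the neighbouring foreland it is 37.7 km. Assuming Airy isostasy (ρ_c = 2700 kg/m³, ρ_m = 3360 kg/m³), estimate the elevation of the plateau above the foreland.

Excess crust Δ = 46.2 km − 37.7 km = 8.5 km, split between elevation h and root r with h + r = Δ.
Airy balance ρ_c h = (ρ_m − ρ_c) r gives r = h ρ_c/(ρ_m − ρ_c), so h (1 + ρ_c/(ρ_m − ρ_c)) = Δ, i.e. h = Δ (ρ_m − ρ_c)/ρ_m.
h = 8.5 km × 660/3360 = 1.67 km.

1.67 km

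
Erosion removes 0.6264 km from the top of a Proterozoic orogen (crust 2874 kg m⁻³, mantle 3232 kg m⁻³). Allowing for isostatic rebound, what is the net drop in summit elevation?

Rebound u = e ρ_c/ρ_m = 0.6264 km × 2874/3232 = 0.557 km.
Net surface drop = e − u = 0.6264 km − 0.557 km = e (ρ_m − ρ_c)/ρ_m = 0.0694 km.

0.0694 km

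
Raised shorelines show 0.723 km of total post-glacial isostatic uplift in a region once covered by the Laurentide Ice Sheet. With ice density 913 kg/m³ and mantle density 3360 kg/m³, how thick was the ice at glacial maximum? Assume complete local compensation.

2.66 km

u = t ρ_ice/ρ_m → t = u ρ_m/ρ_ice = 0.723 km × 3360/913 = 2.66 km.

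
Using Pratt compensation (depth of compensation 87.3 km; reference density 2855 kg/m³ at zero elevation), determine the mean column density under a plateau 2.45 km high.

2780 kg/m³

Pratt balance: ρ_ref D = ρ (D + h).
ρ = ρ_ref D/(D + h) = 2855 × 87.3 km/(87.3 km + 2.45 km) = 2780 kg/m³.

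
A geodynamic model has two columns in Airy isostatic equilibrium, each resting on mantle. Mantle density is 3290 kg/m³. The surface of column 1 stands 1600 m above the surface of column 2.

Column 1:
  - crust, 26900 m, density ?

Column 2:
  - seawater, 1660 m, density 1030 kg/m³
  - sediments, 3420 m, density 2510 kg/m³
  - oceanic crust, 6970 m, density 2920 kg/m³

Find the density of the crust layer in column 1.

Take the compensation level at the base of the deeper column (depth z_c below the surface of column 1) and equate Σ ρ_i t_i down to z_c; mantle fills any gap and the z_c terms cancel.
Column 1: 26900×ρ + (z_c − 26900)×3290
Column 2: 1600×0 + 1660×1030 + 3420×2510 + 6970×2920 + (z_c − 1600 − 12050)×3290
The z_c×3290 term appears on both sides and cancels. Collect the known terms of each column as K = Σ(ρt)_known − 3290 × (depth of known layers): K_1 = 0 − 3290×26900 = −88501000; K_2 = 30646400 − 3290×(1600 + 12050) = −14262100.
Balance: K_1 + 26900×ρ = K_2, so ρ = (K_2 − K_1)/26900 = 74238900/26900 = 2760 kg/m³.

2760 kg/m³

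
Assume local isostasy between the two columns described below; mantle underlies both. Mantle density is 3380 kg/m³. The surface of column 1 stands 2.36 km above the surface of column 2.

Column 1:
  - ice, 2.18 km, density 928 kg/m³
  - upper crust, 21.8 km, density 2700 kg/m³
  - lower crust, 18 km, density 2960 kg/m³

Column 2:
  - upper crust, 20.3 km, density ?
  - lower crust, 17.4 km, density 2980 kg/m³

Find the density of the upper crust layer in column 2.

Take the compensation level at the base of the deeper column (depth z_c below the surface of column 1) and equate Σ ρ_i t_i down to z_c; mantle fills any gap and the z_c terms cancel.
Column 1: 2.18×928 + 21.8×2700 + 18×2960 + (z_c − 41.98)×3380
Column 2: 2.36×0 + 20.3×ρ + 17.4×2980 + (z_c − 2.36 − 37.7)×3380
The z_c×3380 term appears on both sides and cancels. Collect the known terms of each column as K = Σ(ρt)_known − 3380 × (depth of known layers): K_1 = 114163.04 − 3380×41.98 = −27729.36; K_2 = 51852 − 3380×(2.36 + 37.7) = −83550.8.
Balance: K_1 = K_2 + 20.3×ρ, so ρ = (K_1 − K_2)/20.3 = 55821.4/20.3 = 2750 kg/m³.

2750 kg/m³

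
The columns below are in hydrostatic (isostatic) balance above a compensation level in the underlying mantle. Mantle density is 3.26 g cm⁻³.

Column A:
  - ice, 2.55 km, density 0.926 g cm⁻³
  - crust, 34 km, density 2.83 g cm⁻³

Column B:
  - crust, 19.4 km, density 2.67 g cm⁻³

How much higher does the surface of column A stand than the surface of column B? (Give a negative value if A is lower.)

For any compensation level in the mantle, the mantle terms cancel and isostasy reduces to e = (Σt_A − Σt_B) − (Σ(ρt)_A − Σ(ρt)_B) / ρ_m.
Σt_A = 36.55 km; Σt_B = 19.4 km; Σ(ρt)_A = 98.5813; Σ(ρt)_B = 51.798 (in km·g cm⁻³).
e = (36.55 − 19.4) − (98.5813 − 51.798) / 3.26 = 2.8 km.

2.8 km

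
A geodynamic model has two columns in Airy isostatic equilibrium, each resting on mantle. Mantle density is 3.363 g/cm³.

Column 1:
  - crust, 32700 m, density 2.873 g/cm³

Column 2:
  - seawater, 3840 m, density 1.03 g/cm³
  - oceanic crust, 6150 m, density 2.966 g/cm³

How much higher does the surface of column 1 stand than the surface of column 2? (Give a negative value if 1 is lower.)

For any compensation level in the mantle, the mantle terms cancel and isostasy reduces to e = (Σt_1 − Σt_2) − (Σ(ρt)_1 − Σ(ρt)_2) / ρ_m.
Σt_1 = 32700 m; Σt_2 = 9990 m; Σ(ρt)_1 = 93947.1; Σ(ρt)_2 = 22196.1 (in m·g/cm³).
e = (32700 − 9990) − (93947.1 − 22196.1) / 3.363 = 1370 m.

1370 m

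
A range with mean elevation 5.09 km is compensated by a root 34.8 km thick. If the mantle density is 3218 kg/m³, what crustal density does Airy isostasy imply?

ρ_c h = (ρ_m − ρ_c) r → ρ_c (h + r) = ρ_m r → ρ_c = ρ_m r / (h + r).
ρ_c = 3218 × 34.8 km / (5.09 km + 34.8 km) = 2810 kg/m³.

2810 kg/m³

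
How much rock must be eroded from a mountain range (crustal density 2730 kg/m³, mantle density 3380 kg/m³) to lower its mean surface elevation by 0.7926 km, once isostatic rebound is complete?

4.12 km

Net drop Δ = e − u = e − e ρ_c/ρ_m = e (ρ_m − ρ_c)/ρ_m.
e = Δ ρ_m/(ρ_m − ρ_c) = 0.7926 km × 3380/650 = 4.12 km.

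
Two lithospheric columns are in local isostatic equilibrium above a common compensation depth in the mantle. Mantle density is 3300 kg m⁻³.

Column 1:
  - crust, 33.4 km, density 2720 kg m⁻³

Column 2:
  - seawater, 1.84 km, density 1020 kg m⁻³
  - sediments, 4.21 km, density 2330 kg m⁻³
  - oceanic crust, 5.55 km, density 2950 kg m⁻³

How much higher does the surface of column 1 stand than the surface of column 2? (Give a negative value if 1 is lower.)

2.77 km

For any compensation level in the mantle, the mantle terms cancel and isostasy reduces to e = (Σt_1 − Σt_2) − (Σ(ρt)_1 − Σ(ρt)_2) / ρ_m.
Σt_1 = 33.4 km; Σt_2 = 11.6 km; Σ(ρt)_1 = 90848; Σ(ρt)_2 = 28058.6 (in km·kg m⁻³).
e = (33.4 − 11.6) − (90848 − 28058.6) / 3300 = 2.77 km.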